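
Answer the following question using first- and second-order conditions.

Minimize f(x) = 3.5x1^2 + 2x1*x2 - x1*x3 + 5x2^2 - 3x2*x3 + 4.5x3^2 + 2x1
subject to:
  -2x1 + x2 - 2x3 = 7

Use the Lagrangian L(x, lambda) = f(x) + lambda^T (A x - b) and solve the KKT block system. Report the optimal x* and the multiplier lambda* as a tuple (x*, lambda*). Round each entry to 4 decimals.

Form the Lagrangian:
  L(x, lambda) = (1/2) x^T Q x + c^T x + lambda^T (A x - b)
Stationarity (grad_x L = 0): Q x + c + A^T lambda = 0.
Primal feasibility: A x = b.

This gives the KKT block system:
  [ Q   A^T ] [ x     ]   [-c ]
  [ A    0  ] [ lambda ] = [ b ]

Solving the linear system:
  x*      = (-2.0556, 0.5676, -1.1607)
  lambda* = (-5.0465)
  f(x*)   = 15.6074

x* = (-2.0556, 0.5676, -1.1607), lambda* = (-5.0465)


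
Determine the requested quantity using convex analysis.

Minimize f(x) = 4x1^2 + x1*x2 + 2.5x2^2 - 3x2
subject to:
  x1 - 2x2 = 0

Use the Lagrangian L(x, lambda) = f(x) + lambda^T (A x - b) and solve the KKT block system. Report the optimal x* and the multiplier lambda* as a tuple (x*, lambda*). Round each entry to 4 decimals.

Form the Lagrangian:
  L(x, lambda) = (1/2) x^T Q x + c^T x + lambda^T (A x - b)
Stationarity (grad_x L = 0): Q x + c + A^T lambda = 0.
Primal feasibility: A x = b.

This gives the KKT block system:
  [ Q   A^T ] [ x     ]   [-c ]
  [ A    0  ] [ lambda ] = [ b ]

Solving the linear system:
  x*      = (0.1463, 0.0732)
  lambda* = (-1.2439)
  f(x*)   = -0.1098

x* = (0.1463, 0.0732), lambda* = (-1.2439)


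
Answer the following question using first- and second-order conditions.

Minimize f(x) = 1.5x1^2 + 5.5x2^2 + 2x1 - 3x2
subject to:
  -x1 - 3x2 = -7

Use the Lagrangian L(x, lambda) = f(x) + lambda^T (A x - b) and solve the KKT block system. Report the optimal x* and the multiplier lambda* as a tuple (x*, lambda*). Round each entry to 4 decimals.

Form the Lagrangian:
  L(x, lambda) = (1/2) x^T Q x + c^T x + lambda^T (A x - b)
Stationarity (grad_x L = 0): Q x + c + A^T lambda = 0.
Primal feasibility: A x = b.

This gives the KKT block system:
  [ Q   A^T ] [ x     ]   [-c ]
  [ A    0  ] [ lambda ] = [ b ]

Solving the linear system:
  x*      = (1.3158, 1.8947)
  lambda* = (5.9474)
  f(x*)   = 19.2895

x* = (1.3158, 1.8947), lambda* = (5.9474)


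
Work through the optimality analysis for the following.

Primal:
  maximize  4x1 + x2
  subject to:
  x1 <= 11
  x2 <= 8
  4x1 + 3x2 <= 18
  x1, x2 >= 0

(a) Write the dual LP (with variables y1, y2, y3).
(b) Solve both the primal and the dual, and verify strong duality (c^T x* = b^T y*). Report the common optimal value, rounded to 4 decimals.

The standard primal-dual pair for 'max c^T x s.t. A x <= b, x >= 0' is:
  Dual:  min b^T y  s.t.  A^T y >= c,  y >= 0.

So the dual LP is:
  minimize  11y1 + 8y2 + 18y3
  subject to:
    y1 + 4y3 >= 4
    y2 + 3y3 >= 1
    y1, y2, y3 >= 0

Solving the primal: x* = (4.5, 0).
  primal value c^T x* = 18.
Solving the dual: y* = (0, 0, 1).
  dual value b^T y* = 18.
Strong duality: c^T x* = b^T y*. Confirmed.

18


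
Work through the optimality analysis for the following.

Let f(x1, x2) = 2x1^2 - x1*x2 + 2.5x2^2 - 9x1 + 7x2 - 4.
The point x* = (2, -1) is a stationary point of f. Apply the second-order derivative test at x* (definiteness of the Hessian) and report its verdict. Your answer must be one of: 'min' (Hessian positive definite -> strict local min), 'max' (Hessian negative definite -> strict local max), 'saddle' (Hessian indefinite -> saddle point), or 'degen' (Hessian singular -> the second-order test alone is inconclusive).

Compute the Hessian H = grad^2 f:
  H = [[4, -1], [-1, 5]]
Verify stationarity: grad f(x*) = H x* + g = (0, 0).
Eigenvalues of H: 3.382, 5.618.
Both eigenvalues > 0, so H is positive definite -> x* is a strict local min.

min


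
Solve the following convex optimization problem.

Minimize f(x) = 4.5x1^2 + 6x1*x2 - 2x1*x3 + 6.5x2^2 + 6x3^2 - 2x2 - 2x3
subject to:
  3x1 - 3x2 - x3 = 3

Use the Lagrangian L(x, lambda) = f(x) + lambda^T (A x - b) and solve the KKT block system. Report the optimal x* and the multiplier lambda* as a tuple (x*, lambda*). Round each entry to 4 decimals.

Form the Lagrangian:
  L(x, lambda) = (1/2) x^T Q x + c^T x + lambda^T (A x - b)
Stationarity (grad_x L = 0): Q x + c + A^T lambda = 0.
Primal feasibility: A x = b.

This gives the KKT block system:
  [ Q   A^T ] [ x     ]   [-c ]
  [ A    0  ] [ lambda ] = [ b ]

Solving the linear system:
  x*      = (0.6638, -0.399, 0.1883)
  lambda* = (-1.0679)
  f(x*)   = 1.8126

x* = (0.6638, -0.399, 0.1883), lambda* = (-1.0679)


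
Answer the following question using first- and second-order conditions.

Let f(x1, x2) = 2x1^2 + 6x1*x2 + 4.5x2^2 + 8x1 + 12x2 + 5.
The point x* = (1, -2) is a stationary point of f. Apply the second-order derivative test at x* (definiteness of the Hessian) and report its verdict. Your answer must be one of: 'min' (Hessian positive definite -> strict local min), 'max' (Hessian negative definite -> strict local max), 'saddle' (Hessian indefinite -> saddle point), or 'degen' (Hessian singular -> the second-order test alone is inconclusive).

Compute the Hessian H = grad^2 f:
  H = [[4, 6], [6, 9]]
Verify stationarity: grad f(x*) = H x* + g = (0, 0).
Eigenvalues of H: 0, 13.
H has a zero eigenvalue (singular; positive semidefinite but not definite), so H is neither positive definite, negative definite, nor indefinite. The second-order test alone is inconclusive -> degen.
(Indeed, f is constant along the null direction of H through x*, so x* is not a strict local extremum.)

degen


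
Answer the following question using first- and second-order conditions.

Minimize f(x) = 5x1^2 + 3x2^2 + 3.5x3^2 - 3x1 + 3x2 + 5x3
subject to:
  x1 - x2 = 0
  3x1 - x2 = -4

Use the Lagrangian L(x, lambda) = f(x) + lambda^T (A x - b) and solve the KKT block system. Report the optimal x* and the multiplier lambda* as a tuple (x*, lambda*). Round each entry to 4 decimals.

Form the Lagrangian:
  L(x, lambda) = (1/2) x^T Q x + c^T x + lambda^T (A x - b)
Stationarity (grad_x L = 0): Q x + c + A^T lambda = 0.
Primal feasibility: A x = b.

This gives the KKT block system:
  [ Q   A^T ] [ x     ]   [-c ]
  [ A    0  ] [ lambda ] = [ b ]

Solving the linear system:
  x*      = (-2, -2, -0.7143)
  lambda* = (-25, 16)
  f(x*)   = 30.2143

x* = (-2, -2, -0.7143), lambda* = (-25, 16)


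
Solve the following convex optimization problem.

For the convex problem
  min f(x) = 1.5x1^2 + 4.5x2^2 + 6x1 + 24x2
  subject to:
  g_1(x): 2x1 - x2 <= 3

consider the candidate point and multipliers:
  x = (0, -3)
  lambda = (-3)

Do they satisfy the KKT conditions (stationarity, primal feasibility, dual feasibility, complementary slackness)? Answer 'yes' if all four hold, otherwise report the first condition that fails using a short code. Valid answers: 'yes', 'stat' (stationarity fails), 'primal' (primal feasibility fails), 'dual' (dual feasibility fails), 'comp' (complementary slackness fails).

Gradient of f: grad f(x) = Q x + c = (6, -3)
Constraint values g_i(x) = a_i^T x - b_i:
  g_1((0, -3)) = 0
Stationarity residual: grad f(x) + sum_i lambda_i a_i = (0, 0)
  -> stationarity OK
Primal feasibility (all g_i <= 0): OK
Dual feasibility (all lambda_i >= 0): FAILS
Complementary slackness (lambda_i * g_i(x) = 0 for all i): OK

Verdict: the first failing condition is dual_feasibility -> dual.

dual


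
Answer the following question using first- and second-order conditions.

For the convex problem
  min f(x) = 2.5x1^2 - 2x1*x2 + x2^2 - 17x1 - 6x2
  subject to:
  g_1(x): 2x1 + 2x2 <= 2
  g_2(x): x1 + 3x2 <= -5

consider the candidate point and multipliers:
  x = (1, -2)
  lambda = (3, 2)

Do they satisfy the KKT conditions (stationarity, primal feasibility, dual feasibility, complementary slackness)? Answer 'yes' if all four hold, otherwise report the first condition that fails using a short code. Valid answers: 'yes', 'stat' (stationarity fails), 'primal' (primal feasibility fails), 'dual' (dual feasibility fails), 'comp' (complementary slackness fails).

Gradient of f: grad f(x) = Q x + c = (-8, -12)
Constraint values g_i(x) = a_i^T x - b_i:
  g_1((1, -2)) = -4
  g_2((1, -2)) = 0
Stationarity residual: grad f(x) + sum_i lambda_i a_i = (0, 0)
  -> stationarity OK
Primal feasibility (all g_i <= 0): OK
Dual feasibility (all lambda_i >= 0): OK
Complementary slackness (lambda_i * g_i(x) = 0 for all i): FAILS

Verdict: the first failing condition is complementary_slackness -> comp.

comp


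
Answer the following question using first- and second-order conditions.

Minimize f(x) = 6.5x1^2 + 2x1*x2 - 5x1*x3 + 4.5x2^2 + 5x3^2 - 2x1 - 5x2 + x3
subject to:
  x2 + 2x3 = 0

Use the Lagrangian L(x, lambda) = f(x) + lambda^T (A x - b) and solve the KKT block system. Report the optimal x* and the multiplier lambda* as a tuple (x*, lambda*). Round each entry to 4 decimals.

Form the Lagrangian:
  L(x, lambda) = (1/2) x^T Q x + c^T x + lambda^T (A x - b)
Stationarity (grad_x L = 0): Q x + c + A^T lambda = 0.
Primal feasibility: A x = b.

This gives the KKT block system:
  [ Q   A^T ] [ x     ]   [-c ]
  [ A    0  ] [ lambda ] = [ b ]

Solving the linear system:
  x*      = (-0.0135, 0.4836, -0.2418)
  lambda* = (0.675)
  f(x*)   = -1.3162

x* = (-0.0135, 0.4836, -0.2418), lambda* = (0.675)


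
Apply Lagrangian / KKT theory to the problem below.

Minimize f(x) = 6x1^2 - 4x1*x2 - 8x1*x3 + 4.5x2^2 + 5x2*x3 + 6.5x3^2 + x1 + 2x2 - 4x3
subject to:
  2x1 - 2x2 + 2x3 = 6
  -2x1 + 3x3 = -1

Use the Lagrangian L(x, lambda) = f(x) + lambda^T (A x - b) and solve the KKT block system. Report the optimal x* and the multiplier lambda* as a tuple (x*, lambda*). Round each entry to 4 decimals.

Form the Lagrangian:
  L(x, lambda) = (1/2) x^T Q x + c^T x + lambda^T (A x - b)
Stationarity (grad_x L = 0): Q x + c + A^T lambda = 0.
Primal feasibility: A x = b.

This gives the KKT block system:
  [ Q   A^T ] [ x     ]   [-c ]
  [ A    0  ] [ lambda ] = [ b ]

Solving the linear system:
  x*      = (1.6431, -0.5948, 0.7621)
  lambda* = (-3.0576, 5.4424)
  f(x*)   = 10.5967

x* = (1.6431, -0.5948, 0.7621), lambda* = (-3.0576, 5.4424)


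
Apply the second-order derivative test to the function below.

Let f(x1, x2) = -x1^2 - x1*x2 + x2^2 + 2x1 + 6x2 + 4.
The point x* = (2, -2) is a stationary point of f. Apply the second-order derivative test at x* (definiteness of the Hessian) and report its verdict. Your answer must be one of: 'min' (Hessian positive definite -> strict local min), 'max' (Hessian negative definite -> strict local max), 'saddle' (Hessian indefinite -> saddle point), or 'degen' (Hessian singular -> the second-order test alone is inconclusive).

Compute the Hessian H = grad^2 f:
  H = [[-2, -1], [-1, 2]]
Verify stationarity: grad f(x*) = H x* + g = (0, 0).
Eigenvalues of H: -2.2361, 2.2361.
Eigenvalues have mixed signs, so H is indefinite -> x* is a saddle point.

saddle


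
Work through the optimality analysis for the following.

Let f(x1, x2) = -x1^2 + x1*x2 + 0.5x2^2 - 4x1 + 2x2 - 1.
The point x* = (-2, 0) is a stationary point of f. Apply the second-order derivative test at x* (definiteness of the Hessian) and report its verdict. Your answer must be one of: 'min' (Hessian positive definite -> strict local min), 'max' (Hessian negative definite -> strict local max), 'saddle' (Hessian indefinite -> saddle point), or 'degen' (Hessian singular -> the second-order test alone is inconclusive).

Compute the Hessian H = grad^2 f:
  H = [[-2, 1], [1, 1]]
Verify stationarity: grad f(x*) = H x* + g = (0, 0).
Eigenvalues of H: -2.3028, 1.3028.
Eigenvalues have mixed signs, so H is indefinite -> x* is a saddle point.

saddle


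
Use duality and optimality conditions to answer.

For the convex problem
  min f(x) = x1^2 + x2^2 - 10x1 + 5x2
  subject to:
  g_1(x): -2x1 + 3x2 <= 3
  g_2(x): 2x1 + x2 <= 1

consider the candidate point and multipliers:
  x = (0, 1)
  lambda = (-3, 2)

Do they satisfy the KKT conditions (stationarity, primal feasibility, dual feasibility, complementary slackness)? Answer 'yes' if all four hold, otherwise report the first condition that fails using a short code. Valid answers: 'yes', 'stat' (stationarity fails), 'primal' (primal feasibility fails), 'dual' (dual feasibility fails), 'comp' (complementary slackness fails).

Gradient of f: grad f(x) = Q x + c = (-10, 7)
Constraint values g_i(x) = a_i^T x - b_i:
  g_1((0, 1)) = 0
  g_2((0, 1)) = 0
Stationarity residual: grad f(x) + sum_i lambda_i a_i = (0, 0)
  -> stationarity OK
Primal feasibility (all g_i <= 0): OK
Dual feasibility (all lambda_i >= 0): FAILS
Complementary slackness (lambda_i * g_i(x) = 0 for all i): OK

Verdict: the first failing condition is dual_feasibility -> dual.

dual


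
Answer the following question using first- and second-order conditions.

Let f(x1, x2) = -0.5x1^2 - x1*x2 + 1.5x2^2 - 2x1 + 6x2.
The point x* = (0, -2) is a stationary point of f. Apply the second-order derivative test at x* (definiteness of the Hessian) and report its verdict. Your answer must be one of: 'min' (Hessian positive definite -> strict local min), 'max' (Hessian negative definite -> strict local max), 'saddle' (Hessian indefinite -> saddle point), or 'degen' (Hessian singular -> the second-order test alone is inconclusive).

Compute the Hessian H = grad^2 f:
  H = [[-1, -1], [-1, 3]]
Verify stationarity: grad f(x*) = H x* + g = (0, 0).
Eigenvalues of H: -1.2361, 3.2361.
Eigenvalues have mixed signs, so H is indefinite -> x* is a saddle point.

saddle


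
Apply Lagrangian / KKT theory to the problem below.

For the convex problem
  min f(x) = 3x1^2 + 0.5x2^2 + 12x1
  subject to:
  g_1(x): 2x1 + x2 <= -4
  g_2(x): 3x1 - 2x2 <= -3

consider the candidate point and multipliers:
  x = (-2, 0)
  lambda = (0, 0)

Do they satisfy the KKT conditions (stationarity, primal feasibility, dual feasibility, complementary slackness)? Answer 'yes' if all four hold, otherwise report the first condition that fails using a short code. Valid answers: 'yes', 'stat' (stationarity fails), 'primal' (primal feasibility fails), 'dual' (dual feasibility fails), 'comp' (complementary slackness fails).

Gradient of f: grad f(x) = Q x + c = (0, 0)
Constraint values g_i(x) = a_i^T x - b_i:
  g_1((-2, 0)) = 0
  g_2((-2, 0)) = -3
Stationarity residual: grad f(x) + sum_i lambda_i a_i = (0, 0)
  -> stationarity OK
Primal feasibility (all g_i <= 0): OK
Dual feasibility (all lambda_i >= 0): OK
Complementary slackness (lambda_i * g_i(x) = 0 for all i): OK

Verdict: yes, KKT holds.

yes


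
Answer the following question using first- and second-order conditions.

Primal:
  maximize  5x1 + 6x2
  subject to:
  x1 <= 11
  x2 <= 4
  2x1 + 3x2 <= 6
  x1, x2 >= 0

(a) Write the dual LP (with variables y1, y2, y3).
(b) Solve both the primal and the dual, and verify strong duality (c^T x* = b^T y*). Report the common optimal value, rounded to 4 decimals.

The standard primal-dual pair for 'max c^T x s.t. A x <= b, x >= 0' is:
  Dual:  min b^T y  s.t.  A^T y >= c,  y >= 0.

So the dual LP is:
  minimize  11y1 + 4y2 + 6y3
  subject to:
    y1 + 2y3 >= 5
    y2 + 3y3 >= 6
    y1, y2, y3 >= 0

Solving the primal: x* = (3, 0).
  primal value c^T x* = 15.
Solving the dual: y* = (0, 0, 2.5).
  dual value b^T y* = 15.
Strong duality: c^T x* = b^T y*. Confirmed.

15


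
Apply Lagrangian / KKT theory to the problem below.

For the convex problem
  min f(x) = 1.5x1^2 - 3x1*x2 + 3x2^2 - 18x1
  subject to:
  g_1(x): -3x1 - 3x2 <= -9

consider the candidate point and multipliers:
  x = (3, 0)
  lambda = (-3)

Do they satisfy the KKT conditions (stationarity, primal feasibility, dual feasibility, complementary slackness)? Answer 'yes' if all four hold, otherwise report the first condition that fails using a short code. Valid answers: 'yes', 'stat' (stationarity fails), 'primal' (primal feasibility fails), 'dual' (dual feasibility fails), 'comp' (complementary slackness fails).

Gradient of f: grad f(x) = Q x + c = (-9, -9)
Constraint values g_i(x) = a_i^T x - b_i:
  g_1((3, 0)) = 0
Stationarity residual: grad f(x) + sum_i lambda_i a_i = (0, 0)
  -> stationarity OK
Primal feasibility (all g_i <= 0): OK
Dual feasibility (all lambda_i >= 0): FAILS
Complementary slackness (lambda_i * g_i(x) = 0 for all i): OK

Verdict: the first failing condition is dual_feasibility -> dual.

dual


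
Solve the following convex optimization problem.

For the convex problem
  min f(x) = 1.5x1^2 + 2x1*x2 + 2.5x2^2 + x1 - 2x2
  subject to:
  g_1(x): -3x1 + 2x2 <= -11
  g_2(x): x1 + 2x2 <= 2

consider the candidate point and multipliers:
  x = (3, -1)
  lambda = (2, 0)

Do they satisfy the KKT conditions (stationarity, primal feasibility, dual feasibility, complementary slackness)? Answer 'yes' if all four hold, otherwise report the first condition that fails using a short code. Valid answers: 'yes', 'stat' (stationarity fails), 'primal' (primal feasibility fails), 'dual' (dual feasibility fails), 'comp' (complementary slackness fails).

Gradient of f: grad f(x) = Q x + c = (8, -1)
Constraint values g_i(x) = a_i^T x - b_i:
  g_1((3, -1)) = 0
  g_2((3, -1)) = -1
Stationarity residual: grad f(x) + sum_i lambda_i a_i = (2, 3)
  -> stationarity FAILS
Primal feasibility (all g_i <= 0): OK
Dual feasibility (all lambda_i >= 0): OK
Complementary slackness (lambda_i * g_i(x) = 0 for all i): OK

Verdict: the first failing condition is stationarity -> stat.

stat


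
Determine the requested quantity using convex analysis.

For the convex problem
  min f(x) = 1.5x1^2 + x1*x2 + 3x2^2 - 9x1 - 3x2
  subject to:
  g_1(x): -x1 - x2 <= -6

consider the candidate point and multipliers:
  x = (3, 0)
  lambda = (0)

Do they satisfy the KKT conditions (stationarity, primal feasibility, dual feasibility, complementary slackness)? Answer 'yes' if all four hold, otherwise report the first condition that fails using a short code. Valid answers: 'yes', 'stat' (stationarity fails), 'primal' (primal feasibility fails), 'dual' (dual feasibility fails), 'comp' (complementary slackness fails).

Gradient of f: grad f(x) = Q x + c = (0, 0)
Constraint values g_i(x) = a_i^T x - b_i:
  g_1((3, 0)) = 3
Stationarity residual: grad f(x) + sum_i lambda_i a_i = (0, 0)
  -> stationarity OK
Primal feasibility (all g_i <= 0): FAILS
Dual feasibility (all lambda_i >= 0): OK
Complementary slackness (lambda_i * g_i(x) = 0 for all i): OK

Verdict: the first failing condition is primal_feasibility -> primal.

primal


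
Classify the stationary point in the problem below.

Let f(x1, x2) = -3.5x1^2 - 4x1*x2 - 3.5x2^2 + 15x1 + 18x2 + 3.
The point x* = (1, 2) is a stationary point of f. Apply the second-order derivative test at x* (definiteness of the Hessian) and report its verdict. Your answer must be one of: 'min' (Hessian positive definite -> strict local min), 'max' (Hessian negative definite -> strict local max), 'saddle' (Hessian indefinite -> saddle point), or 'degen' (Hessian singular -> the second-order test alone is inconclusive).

Compute the Hessian H = grad^2 f:
  H = [[-7, -4], [-4, -7]]
Verify stationarity: grad f(x*) = H x* + g = (0, 0).
Eigenvalues of H: -11, -3.
Both eigenvalues < 0, so H is negative definite -> x* is a strict local max.

max


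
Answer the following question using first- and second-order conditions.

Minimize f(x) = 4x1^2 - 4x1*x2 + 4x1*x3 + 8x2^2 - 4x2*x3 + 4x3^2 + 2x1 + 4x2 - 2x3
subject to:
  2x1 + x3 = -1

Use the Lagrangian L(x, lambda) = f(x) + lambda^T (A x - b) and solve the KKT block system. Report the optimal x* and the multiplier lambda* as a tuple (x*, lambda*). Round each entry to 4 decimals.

Form the Lagrangian:
  L(x, lambda) = (1/2) x^T Q x + c^T x + lambda^T (A x - b)
Stationarity (grad_x L = 0): Q x + c + A^T lambda = 0.
Primal feasibility: A x = b.

This gives the KKT block system:
  [ Q   A^T ] [ x     ]   [-c ]
  [ A    0  ] [ lambda ] = [ b ]

Solving the linear system:
  x*      = (-0.6957, -0.3261, 0.3913)
  lambda* = (0.3478)
  f(x*)   = -1.5652

x* = (-0.6957, -0.3261, 0.3913), lambda* = (0.3478)


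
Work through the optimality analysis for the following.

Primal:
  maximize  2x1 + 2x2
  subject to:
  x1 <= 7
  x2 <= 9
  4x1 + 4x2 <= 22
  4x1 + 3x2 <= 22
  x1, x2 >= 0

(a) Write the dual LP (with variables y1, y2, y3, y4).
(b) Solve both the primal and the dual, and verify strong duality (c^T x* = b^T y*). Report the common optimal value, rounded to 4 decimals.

The standard primal-dual pair for 'max c^T x s.t. A x <= b, x >= 0' is:
  Dual:  min b^T y  s.t.  A^T y >= c,  y >= 0.

So the dual LP is:
  minimize  7y1 + 9y2 + 22y3 + 22y4
  subject to:
    y1 + 4y3 + 4y4 >= 2
    y2 + 4y3 + 3y4 >= 2
    y1, y2, y3, y4 >= 0

Solving the primal: x* = (5.5, 0).
  primal value c^T x* = 11.
Solving the dual: y* = (0, 0, 0.5, 0).
  dual value b^T y* = 11.
Strong duality: c^T x* = b^T y*. Confirmed.

11


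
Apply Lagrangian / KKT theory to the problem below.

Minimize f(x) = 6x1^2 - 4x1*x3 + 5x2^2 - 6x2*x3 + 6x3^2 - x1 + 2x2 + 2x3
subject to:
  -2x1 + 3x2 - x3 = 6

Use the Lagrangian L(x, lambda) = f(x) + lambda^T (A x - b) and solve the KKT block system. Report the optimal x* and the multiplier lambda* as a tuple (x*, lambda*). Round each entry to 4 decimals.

Form the Lagrangian:
  L(x, lambda) = (1/2) x^T Q x + c^T x + lambda^T (A x - b)
Stationarity (grad_x L = 0): Q x + c + A^T lambda = 0.
Primal feasibility: A x = b.

This gives the KKT block system:
  [ Q   A^T ] [ x     ]   [-c ]
  [ A    0  ] [ lambda ] = [ b ]

Solving the linear system:
  x*      = (-0.937, 1.2748, -0.3015)
  lambda* = (-5.5191)
  f(x*)   = 17.999

x* = (-0.937, 1.2748, -0.3015), lambda* = (-5.5191)


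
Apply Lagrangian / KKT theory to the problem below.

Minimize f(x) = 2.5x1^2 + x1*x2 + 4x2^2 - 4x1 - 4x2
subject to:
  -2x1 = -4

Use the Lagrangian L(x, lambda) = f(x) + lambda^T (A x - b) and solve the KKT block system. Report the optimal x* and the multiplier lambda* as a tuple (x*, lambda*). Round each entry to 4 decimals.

Form the Lagrangian:
  L(x, lambda) = (1/2) x^T Q x + c^T x + lambda^T (A x - b)
Stationarity (grad_x L = 0): Q x + c + A^T lambda = 0.
Primal feasibility: A x = b.

This gives the KKT block system:
  [ Q   A^T ] [ x     ]   [-c ]
  [ A    0  ] [ lambda ] = [ b ]

Solving the linear system:
  x*      = (2, 0.25)
  lambda* = (3.125)
  f(x*)   = 1.75

x* = (2, 0.25), lambda* = (3.125)


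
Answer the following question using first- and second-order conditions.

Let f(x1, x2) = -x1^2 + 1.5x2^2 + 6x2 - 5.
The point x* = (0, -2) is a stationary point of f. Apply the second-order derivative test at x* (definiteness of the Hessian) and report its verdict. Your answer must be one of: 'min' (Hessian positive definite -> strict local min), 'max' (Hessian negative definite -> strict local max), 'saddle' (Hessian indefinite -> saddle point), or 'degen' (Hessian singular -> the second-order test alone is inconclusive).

Compute the Hessian H = grad^2 f:
  H = [[-2, 0], [0, 3]]
Verify stationarity: grad f(x*) = H x* + g = (0, 0).
Eigenvalues of H: -2, 3.
Eigenvalues have mixed signs, so H is indefinite -> x* is a saddle point.

saddle


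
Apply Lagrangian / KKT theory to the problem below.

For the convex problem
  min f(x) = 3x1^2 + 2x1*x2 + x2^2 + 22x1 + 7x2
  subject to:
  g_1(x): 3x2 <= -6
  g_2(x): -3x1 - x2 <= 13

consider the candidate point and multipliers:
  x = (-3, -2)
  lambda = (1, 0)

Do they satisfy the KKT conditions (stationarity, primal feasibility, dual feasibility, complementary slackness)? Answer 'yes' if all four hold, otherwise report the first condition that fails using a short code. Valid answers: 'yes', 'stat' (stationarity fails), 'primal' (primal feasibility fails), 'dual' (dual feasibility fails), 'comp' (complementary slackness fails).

Gradient of f: grad f(x) = Q x + c = (0, -3)
Constraint values g_i(x) = a_i^T x - b_i:
  g_1((-3, -2)) = 0
  g_2((-3, -2)) = -2
Stationarity residual: grad f(x) + sum_i lambda_i a_i = (0, 0)
  -> stationarity OK
Primal feasibility (all g_i <= 0): OK
Dual feasibility (all lambda_i >= 0): OK
Complementary slackness (lambda_i * g_i(x) = 0 for all i): OK

Verdict: yes, KKT holds.

yes


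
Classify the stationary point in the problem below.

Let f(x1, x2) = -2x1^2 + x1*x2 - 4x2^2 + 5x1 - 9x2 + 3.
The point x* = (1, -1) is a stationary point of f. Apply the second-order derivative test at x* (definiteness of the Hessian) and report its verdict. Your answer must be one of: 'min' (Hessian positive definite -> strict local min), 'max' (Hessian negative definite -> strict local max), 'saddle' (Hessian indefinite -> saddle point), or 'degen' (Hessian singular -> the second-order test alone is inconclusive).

Compute the Hessian H = grad^2 f:
  H = [[-4, 1], [1, -8]]
Verify stationarity: grad f(x*) = H x* + g = (0, 0).
Eigenvalues of H: -8.2361, -3.7639.
Both eigenvalues < 0, so H is negative definite -> x* is a strict local max.

max


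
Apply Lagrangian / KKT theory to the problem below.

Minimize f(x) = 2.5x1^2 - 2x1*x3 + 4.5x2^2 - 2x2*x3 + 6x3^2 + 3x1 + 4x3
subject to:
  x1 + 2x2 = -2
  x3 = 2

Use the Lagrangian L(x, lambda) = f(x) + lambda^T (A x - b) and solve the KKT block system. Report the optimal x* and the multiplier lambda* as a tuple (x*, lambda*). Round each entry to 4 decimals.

Form the Lagrangian:
  L(x, lambda) = (1/2) x^T Q x + c^T x + lambda^T (A x - b)
Stationarity (grad_x L = 0): Q x + c + A^T lambda = 0.
Primal feasibility: A x = b.

This gives the KKT block system:
  [ Q   A^T ] [ x     ]   [-c ]
  [ A    0  ] [ lambda ] = [ b ]

Solving the linear system:
  x*      = (-0.7586, -0.6207, 2)
  lambda* = (4.7931, -30.7586)
  f(x*)   = 38.4138

x* = (-0.7586, -0.6207, 2), lambda* = (4.7931, -30.7586)


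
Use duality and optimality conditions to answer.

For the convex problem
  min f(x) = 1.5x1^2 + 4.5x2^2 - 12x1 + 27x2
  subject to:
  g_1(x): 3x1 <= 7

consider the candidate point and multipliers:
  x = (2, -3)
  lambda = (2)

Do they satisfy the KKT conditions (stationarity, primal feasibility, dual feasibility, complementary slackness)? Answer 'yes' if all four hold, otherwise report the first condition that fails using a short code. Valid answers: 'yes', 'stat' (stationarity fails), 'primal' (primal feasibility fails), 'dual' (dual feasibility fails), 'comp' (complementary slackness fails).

Gradient of f: grad f(x) = Q x + c = (-6, 0)
Constraint values g_i(x) = a_i^T x - b_i:
  g_1((2, -3)) = -1
Stationarity residual: grad f(x) + sum_i lambda_i a_i = (0, 0)
  -> stationarity OK
Primal feasibility (all g_i <= 0): OK
Dual feasibility (all lambda_i >= 0): OK
Complementary slackness (lambda_i * g_i(x) = 0 for all i): FAILS

Verdict: the first failing condition is complementary_slackness -> comp.

comp


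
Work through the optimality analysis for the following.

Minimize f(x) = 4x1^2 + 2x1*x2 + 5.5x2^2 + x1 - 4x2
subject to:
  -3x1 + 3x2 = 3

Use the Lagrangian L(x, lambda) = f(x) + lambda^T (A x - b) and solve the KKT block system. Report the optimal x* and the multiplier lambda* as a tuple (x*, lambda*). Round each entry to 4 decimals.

Form the Lagrangian:
  L(x, lambda) = (1/2) x^T Q x + c^T x + lambda^T (A x - b)
Stationarity (grad_x L = 0): Q x + c + A^T lambda = 0.
Primal feasibility: A x = b.

This gives the KKT block system:
  [ Q   A^T ] [ x     ]   [-c ]
  [ A    0  ] [ lambda ] = [ b ]

Solving the linear system:
  x*      = (-0.4348, 0.5652)
  lambda* = (-0.4493)
  f(x*)   = -0.6739

x* = (-0.4348, 0.5652), lambda* = (-0.4493)


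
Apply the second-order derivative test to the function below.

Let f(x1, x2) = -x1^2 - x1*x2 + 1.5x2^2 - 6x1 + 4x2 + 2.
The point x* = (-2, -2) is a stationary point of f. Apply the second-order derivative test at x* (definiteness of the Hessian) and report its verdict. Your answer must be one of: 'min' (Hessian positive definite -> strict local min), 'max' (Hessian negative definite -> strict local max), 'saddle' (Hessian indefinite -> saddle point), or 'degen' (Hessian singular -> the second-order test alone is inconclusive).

Compute the Hessian H = grad^2 f:
  H = [[-2, -1], [-1, 3]]
Verify stationarity: grad f(x*) = H x* + g = (0, 0).
Eigenvalues of H: -2.1926, 3.1926.
Eigenvalues have mixed signs, so H is indefinite -> x* is a saddle point.

saddle


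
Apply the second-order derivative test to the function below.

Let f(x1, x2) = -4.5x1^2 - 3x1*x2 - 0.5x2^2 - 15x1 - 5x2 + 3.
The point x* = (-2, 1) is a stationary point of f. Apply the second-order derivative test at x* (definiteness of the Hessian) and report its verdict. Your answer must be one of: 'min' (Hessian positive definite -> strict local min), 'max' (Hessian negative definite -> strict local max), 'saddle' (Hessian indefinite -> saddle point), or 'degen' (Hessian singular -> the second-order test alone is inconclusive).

Compute the Hessian H = grad^2 f:
  H = [[-9, -3], [-3, -1]]
Verify stationarity: grad f(x*) = H x* + g = (0, 0).
Eigenvalues of H: -10, 0.
H has a zero eigenvalue (singular; negative semidefinite but not definite), so H is neither positive definite, negative definite, nor indefinite. The second-order test alone is inconclusive -> degen.
(Indeed, f is constant along the null direction of H through x*, so x* is not a strict local extremum.)

degen


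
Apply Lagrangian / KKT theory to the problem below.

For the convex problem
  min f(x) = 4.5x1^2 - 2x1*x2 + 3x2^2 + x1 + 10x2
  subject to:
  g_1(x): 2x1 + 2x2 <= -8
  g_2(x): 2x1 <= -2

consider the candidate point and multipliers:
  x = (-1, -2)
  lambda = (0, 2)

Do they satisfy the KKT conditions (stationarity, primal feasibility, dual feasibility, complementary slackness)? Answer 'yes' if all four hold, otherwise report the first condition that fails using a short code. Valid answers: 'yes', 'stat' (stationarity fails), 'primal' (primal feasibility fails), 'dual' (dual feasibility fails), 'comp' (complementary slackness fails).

Gradient of f: grad f(x) = Q x + c = (-4, 0)
Constraint values g_i(x) = a_i^T x - b_i:
  g_1((-1, -2)) = 2
  g_2((-1, -2)) = 0
Stationarity residual: grad f(x) + sum_i lambda_i a_i = (0, 0)
  -> stationarity OK
Primal feasibility (all g_i <= 0): FAILS
Dual feasibility (all lambda_i >= 0): OK
Complementary slackness (lambda_i * g_i(x) = 0 for all i): OK

Verdict: the first failing condition is primal_feasibility -> primal.

primal


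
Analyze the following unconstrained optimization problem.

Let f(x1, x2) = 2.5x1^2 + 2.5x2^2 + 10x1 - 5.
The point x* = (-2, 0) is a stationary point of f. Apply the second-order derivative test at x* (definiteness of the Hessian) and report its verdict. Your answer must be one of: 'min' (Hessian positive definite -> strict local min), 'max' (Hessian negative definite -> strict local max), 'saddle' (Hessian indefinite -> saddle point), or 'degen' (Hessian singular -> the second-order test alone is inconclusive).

Compute the Hessian H = grad^2 f:
  H = [[5, 0], [0, 5]]
Verify stationarity: grad f(x*) = H x* + g = (0, 0).
Eigenvalues of H: 5, 5.
Both eigenvalues > 0, so H is positive definite -> x* is a strict local min.

min


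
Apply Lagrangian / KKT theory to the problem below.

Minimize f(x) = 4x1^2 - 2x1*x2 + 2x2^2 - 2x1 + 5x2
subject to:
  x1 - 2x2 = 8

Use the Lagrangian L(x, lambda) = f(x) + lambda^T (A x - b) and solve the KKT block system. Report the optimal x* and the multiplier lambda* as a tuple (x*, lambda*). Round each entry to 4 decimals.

Form the Lagrangian:
  L(x, lambda) = (1/2) x^T Q x + c^T x + lambda^T (A x - b)
Stationarity (grad_x L = 0): Q x + c + A^T lambda = 0.
Primal feasibility: A x = b.

This gives the KKT block system:
  [ Q   A^T ] [ x     ]   [-c ]
  [ A    0  ] [ lambda ] = [ b ]

Solving the linear system:
  x*      = (-0.0714, -4.0357)
  lambda* = (-5.5)
  f(x*)   = 11.9821

x* = (-0.0714, -4.0357), lambda* = (-5.5)


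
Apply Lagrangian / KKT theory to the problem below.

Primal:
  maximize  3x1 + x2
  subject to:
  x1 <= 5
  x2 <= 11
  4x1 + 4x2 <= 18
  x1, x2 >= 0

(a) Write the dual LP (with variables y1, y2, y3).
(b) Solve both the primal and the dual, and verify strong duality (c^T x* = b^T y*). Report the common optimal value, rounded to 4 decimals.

The standard primal-dual pair for 'max c^T x s.t. A x <= b, x >= 0' is:
  Dual:  min b^T y  s.t.  A^T y >= c,  y >= 0.

So the dual LP is:
  minimize  5y1 + 11y2 + 18y3
  subject to:
    y1 + 4y3 >= 3
    y2 + 4y3 >= 1
    y1, y2, y3 >= 0

Solving the primal: x* = (4.5, 0).
  primal value c^T x* = 13.5.
Solving the dual: y* = (0, 0, 0.75).
  dual value b^T y* = 13.5.
Strong duality: c^T x* = b^T y*. Confirmed.

13.5


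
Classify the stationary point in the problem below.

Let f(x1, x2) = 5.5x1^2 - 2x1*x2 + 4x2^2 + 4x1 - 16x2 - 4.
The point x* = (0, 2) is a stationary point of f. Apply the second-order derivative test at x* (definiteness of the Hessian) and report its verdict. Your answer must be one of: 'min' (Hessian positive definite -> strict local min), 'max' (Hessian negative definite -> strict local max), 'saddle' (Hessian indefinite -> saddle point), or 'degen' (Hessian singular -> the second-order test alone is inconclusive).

Compute the Hessian H = grad^2 f:
  H = [[11, -2], [-2, 8]]
Verify stationarity: grad f(x*) = H x* + g = (0, 0).
Eigenvalues of H: 7, 12.
Both eigenvalues > 0, so H is positive definite -> x* is a strict local min.

min


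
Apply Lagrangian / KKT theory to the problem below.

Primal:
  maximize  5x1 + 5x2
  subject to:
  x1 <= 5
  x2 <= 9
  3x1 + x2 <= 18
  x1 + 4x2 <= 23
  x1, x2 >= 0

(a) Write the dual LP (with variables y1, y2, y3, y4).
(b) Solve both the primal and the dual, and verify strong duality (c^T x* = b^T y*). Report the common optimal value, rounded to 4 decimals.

The standard primal-dual pair for 'max c^T x s.t. A x <= b, x >= 0' is:
  Dual:  min b^T y  s.t.  A^T y >= c,  y >= 0.

So the dual LP is:
  minimize  5y1 + 9y2 + 18y3 + 23y4
  subject to:
    y1 + 3y3 + y4 >= 5
    y2 + y3 + 4y4 >= 5
    y1, y2, y3, y4 >= 0

Solving the primal: x* = (4.4545, 4.6364).
  primal value c^T x* = 45.4545.
Solving the dual: y* = (0, 0, 1.3636, 0.9091).
  dual value b^T y* = 45.4545.
Strong duality: c^T x* = b^T y*. Confirmed.

45.4545


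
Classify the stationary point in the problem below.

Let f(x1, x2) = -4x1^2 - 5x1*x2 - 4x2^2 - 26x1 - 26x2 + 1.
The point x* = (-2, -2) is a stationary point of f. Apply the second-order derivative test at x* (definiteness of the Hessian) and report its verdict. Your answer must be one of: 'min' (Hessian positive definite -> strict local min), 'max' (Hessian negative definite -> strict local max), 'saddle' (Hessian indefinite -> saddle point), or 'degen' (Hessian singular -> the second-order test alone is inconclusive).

Compute the Hessian H = grad^2 f:
  H = [[-8, -5], [-5, -8]]
Verify stationarity: grad f(x*) = H x* + g = (0, 0).
Eigenvalues of H: -13, -3.
Both eigenvalues < 0, so H is negative definite -> x* is a strict local max.

max


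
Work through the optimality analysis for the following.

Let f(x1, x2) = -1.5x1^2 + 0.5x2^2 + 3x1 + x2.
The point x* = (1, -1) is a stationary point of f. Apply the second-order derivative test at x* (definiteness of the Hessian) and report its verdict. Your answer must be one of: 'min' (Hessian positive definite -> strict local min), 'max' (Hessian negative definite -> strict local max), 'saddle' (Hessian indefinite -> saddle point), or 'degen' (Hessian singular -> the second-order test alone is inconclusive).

Compute the Hessian H = grad^2 f:
  H = [[-3, 0], [0, 1]]
Verify stationarity: grad f(x*) = H x* + g = (0, 0).
Eigenvalues of H: -3, 1.
Eigenvalues have mixed signs, so H is indefinite -> x* is a saddle point.

saddle


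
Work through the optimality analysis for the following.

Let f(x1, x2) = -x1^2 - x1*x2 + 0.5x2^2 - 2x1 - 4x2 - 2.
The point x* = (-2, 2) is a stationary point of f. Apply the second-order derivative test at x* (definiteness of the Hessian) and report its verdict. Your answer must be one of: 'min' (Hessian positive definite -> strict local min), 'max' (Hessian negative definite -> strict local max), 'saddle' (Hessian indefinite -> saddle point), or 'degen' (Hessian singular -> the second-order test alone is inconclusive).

Compute the Hessian H = grad^2 f:
  H = [[-2, -1], [-1, 1]]
Verify stationarity: grad f(x*) = H x* + g = (0, 0).
Eigenvalues of H: -2.3028, 1.3028.
Eigenvalues have mixed signs, so H is indefinite -> x* is a saddle point.

saddle


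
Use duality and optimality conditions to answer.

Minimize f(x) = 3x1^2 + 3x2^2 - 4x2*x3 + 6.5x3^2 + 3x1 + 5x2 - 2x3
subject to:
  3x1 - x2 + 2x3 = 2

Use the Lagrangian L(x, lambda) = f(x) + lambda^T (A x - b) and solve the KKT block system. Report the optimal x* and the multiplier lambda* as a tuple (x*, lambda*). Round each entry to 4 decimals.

Form the Lagrangian:
  L(x, lambda) = (1/2) x^T Q x + c^T x + lambda^T (A x - b)
Stationarity (grad_x L = 0): Q x + c + A^T lambda = 0.
Primal feasibility: A x = b.

This gives the KKT block system:
  [ Q   A^T ] [ x     ]   [-c ]
  [ A    0  ] [ lambda ] = [ b ]

Solving the linear system:
  x*      = (0.2719, -1.0439, 0.0702)
  lambda* = (-1.5439)
  f(x*)   = -0.7281

x* = (0.2719, -1.0439, 0.0702), lambda* = (-1.5439)


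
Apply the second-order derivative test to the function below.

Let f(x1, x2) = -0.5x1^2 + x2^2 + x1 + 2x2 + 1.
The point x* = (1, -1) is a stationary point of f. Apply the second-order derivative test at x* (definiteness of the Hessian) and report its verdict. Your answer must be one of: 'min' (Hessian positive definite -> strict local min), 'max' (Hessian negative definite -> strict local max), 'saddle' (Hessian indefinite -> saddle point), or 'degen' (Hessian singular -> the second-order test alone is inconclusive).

Compute the Hessian H = grad^2 f:
  H = [[-1, 0], [0, 2]]
Verify stationarity: grad f(x*) = H x* + g = (0, 0).
Eigenvalues of H: -1, 2.
Eigenvalues have mixed signs, so H is indefinite -> x* is a saddle point.

saddle


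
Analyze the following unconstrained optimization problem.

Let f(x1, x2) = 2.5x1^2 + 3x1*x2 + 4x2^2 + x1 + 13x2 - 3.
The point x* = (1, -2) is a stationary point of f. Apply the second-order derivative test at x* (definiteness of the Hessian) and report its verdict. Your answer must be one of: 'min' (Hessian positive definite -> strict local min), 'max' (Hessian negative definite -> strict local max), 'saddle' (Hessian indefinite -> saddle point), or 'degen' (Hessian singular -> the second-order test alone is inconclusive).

Compute the Hessian H = grad^2 f:
  H = [[5, 3], [3, 8]]
Verify stationarity: grad f(x*) = H x* + g = (0, 0).
Eigenvalues of H: 3.1459, 9.8541.
Both eigenvalues > 0, so H is positive definite -> x* is a strict local min.

min


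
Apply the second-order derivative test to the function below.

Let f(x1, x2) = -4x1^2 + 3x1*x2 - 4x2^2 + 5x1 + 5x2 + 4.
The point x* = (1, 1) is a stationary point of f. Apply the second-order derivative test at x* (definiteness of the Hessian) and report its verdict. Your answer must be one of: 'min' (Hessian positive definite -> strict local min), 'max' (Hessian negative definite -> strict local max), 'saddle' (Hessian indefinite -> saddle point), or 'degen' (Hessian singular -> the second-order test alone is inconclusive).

Compute the Hessian H = grad^2 f:
  H = [[-8, 3], [3, -8]]
Verify stationarity: grad f(x*) = H x* + g = (0, 0).
Eigenvalues of H: -11, -5.
Both eigenvalues < 0, so H is negative definite -> x* is a strict local max.

max


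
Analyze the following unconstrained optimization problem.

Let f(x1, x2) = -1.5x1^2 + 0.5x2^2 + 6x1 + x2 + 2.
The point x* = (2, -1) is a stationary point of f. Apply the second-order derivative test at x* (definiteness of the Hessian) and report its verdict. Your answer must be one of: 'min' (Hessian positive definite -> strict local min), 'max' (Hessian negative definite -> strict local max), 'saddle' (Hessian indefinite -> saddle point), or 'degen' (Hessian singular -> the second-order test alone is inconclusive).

Compute the Hessian H = grad^2 f:
  H = [[-3, 0], [0, 1]]
Verify stationarity: grad f(x*) = H x* + g = (0, 0).
Eigenvalues of H: -3, 1.
Eigenvalues have mixed signs, so H is indefinite -> x* is a saddle point.

saddle


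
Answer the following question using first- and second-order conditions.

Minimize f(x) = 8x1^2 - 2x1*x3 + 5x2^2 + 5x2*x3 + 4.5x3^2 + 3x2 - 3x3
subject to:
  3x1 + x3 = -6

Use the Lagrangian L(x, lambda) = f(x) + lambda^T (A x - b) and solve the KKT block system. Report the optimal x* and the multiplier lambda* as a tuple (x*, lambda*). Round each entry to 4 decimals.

Form the Lagrangian:
  L(x, lambda) = (1/2) x^T Q x + c^T x + lambda^T (A x - b)
Stationarity (grad_x L = 0): Q x + c + A^T lambda = 0.
Primal feasibility: A x = b.

This gives the KKT block system:
  [ Q   A^T ] [ x     ]   [-c ]
  [ A    0  ] [ lambda ] = [ b ]

Solving the linear system:
  x*      = (-1.6474, 0.2289, -1.0578)
  lambda* = (8.0809)
  f(x*)   = 26.1728

x* = (-1.6474, 0.2289, -1.0578), lambda* = (8.0809)
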